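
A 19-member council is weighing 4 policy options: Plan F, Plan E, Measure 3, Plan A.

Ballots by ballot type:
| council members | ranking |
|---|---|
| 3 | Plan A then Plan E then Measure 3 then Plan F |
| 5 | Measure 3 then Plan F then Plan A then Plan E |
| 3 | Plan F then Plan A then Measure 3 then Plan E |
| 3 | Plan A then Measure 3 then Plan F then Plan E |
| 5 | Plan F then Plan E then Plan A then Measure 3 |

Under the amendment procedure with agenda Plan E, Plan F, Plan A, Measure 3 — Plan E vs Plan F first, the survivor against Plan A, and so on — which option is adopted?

Measure 3

Round 1: Plan E vs Plan F — 3–16, Plan F advances.
Round 2: Plan F vs Plan A — 13–6, Plan F advances.
Round 3: Plan F vs Measure 3 — 8–11, Measure 3 advances.
Measure 3 survives the agenda.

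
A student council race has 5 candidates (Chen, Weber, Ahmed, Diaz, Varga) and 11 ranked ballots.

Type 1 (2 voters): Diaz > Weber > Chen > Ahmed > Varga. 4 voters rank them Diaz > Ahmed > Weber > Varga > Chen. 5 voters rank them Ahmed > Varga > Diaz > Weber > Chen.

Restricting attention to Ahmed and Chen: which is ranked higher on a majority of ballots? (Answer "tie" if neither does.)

Ballots ranking Ahmed above Chen: 4 + 5 = 9.
Ballots ranking Chen above Ahmed: 11 − 9 = 2.
Ahmed wins the head-to-head 9–2.

Ahmed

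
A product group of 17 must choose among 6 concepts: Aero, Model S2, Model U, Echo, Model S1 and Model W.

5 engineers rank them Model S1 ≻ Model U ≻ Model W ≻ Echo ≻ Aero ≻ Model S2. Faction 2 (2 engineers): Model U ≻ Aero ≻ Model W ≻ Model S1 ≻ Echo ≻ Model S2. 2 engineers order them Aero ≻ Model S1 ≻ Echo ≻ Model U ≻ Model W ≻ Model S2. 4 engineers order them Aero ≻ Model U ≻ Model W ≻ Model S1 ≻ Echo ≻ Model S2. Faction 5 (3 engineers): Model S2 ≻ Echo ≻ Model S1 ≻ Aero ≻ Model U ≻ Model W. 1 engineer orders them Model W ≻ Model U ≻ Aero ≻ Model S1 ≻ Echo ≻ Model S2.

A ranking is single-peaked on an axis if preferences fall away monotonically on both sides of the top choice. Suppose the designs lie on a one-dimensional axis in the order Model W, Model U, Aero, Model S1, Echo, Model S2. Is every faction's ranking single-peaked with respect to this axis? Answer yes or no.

no

Axis positions: Model W=1, Model U=2, Aero=3, Model S1=4, Echo=5, Model S2=6.
Faction 1: ranking walks positions 4-2-1-5-3-6; Model U is ranked above Aero even though Aero lies between Model U and the peak Model S1 on the axis — preferences dip and rise again. Not single-peaked.
Faction 2 (peak Model U at position 2): ranking walks positions 2-3-1-4-5-6, expanding outward from the peak — single-peaked.
Faction 3 (peak Aero at position 3): ranking walks positions 3-4-5-2-1-6, expanding outward from the peak — single-peaked.
Faction 4 (peak Aero at position 3): ranking walks positions 3-2-1-4-5-6, expanding outward from the peak — single-peaked.
Faction 5 (peak Model S2 at position 6): ranking walks positions 6-5-4-3-2-1, expanding outward from the peak — single-peaked.
Faction 6 (peak Model W at position 1): ranking walks positions 1-2-3-4-5-6, expanding outward from the peak — single-peaked.
Faction 1 violates single-peakedness, so the profile is not single-peaked on this axis.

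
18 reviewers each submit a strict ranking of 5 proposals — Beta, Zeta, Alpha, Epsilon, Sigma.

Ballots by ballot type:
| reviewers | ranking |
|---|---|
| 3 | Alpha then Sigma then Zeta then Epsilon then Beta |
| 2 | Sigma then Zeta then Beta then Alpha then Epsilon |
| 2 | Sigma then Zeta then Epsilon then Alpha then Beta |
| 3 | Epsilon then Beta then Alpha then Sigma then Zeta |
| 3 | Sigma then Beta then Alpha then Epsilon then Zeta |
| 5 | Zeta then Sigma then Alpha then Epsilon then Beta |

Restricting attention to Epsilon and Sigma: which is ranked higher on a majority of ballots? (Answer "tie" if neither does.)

Sigma

Ballots ranking Epsilon above Sigma: 3.
Ballots ranking Sigma above Epsilon: 18 − 3 = 15.
Sigma wins the head-to-head 15–3.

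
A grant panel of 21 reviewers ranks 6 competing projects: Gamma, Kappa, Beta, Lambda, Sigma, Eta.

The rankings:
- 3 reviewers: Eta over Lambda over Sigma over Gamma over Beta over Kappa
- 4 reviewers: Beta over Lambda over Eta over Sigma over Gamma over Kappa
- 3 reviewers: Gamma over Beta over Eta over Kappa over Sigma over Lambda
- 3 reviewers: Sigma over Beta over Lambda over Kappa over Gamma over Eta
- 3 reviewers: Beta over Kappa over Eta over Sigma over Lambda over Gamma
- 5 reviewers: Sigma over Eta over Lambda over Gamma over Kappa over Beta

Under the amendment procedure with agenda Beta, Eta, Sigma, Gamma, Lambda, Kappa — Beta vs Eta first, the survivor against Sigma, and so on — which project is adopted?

Round 1: Beta vs Eta — 13–8, Beta advances.
Round 2: Beta vs Sigma — 10–11, Sigma advances.
Round 3: Sigma vs Gamma — 18–3, Sigma advances.
Round 4: Sigma vs Lambda — 14–7, Sigma advances.
Round 5: Sigma vs Kappa — 15–6, Sigma advances.
The agenda winner is Sigma.

Sigma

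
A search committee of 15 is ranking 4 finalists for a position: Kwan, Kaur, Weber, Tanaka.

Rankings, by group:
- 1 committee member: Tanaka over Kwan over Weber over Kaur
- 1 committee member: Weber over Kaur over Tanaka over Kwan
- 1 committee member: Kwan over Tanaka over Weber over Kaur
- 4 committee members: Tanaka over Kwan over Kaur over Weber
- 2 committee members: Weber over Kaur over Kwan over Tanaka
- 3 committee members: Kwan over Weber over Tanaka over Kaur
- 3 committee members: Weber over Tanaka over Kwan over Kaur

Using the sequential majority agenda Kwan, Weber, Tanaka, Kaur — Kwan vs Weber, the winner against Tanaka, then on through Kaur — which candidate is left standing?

Round 1: Kwan vs Weber — 9–6, Kwan advances.
Round 2: Kwan vs Tanaka — 6–9, Tanaka advances.
Round 3: Tanaka vs Kaur — 12–3, Tanaka advances.
The agenda winner is Tanaka.

Tanaka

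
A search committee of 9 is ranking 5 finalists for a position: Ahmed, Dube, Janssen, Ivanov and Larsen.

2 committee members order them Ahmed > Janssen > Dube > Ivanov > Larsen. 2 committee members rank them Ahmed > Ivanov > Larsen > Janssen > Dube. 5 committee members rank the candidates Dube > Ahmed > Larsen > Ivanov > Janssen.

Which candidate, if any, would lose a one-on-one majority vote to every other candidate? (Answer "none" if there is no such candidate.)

Pairwise majorities:
Ahmed vs Dube: Dube, 5–4.
Ahmed vs Janssen: 9 to 0, Ahmed.
Ahmed vs Ivanov: Ahmed is ranked higher on 2+2+5 = 9 ballots, Ivanov on 0. Ahmed wins 9–0.
Ahmed vs Larsen: 9 to 0, Ahmed.
Dube vs Janssen: 5 to 4, Dube.
Dube vs Ivanov: Dube, 7–2.
Dube vs Larsen: Dube preferred on 2+5 = 7 ballots; Dube wins 7–2.
Janssen vs Ivanov: 2 for Janssen, 7 for Ivanov — Ivanov by 7–2.
Janssen vs Larsen: Larsen wins 7–2.
Ivanov–Larsen: Larsen 5–4.
Janssen is beaten in every head-to-head and is the Condorcet loser.

Janssen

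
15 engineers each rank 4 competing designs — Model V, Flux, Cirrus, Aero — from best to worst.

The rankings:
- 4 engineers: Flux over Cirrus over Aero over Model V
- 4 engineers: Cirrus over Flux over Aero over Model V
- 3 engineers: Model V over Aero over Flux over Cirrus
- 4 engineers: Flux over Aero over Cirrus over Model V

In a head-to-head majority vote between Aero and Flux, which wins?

Ballots ranking Aero above Flux: 3.
Ballots ranking Flux above Aero: 15 − 3 = 12.
Flux wins the head-to-head 12–3.

Flux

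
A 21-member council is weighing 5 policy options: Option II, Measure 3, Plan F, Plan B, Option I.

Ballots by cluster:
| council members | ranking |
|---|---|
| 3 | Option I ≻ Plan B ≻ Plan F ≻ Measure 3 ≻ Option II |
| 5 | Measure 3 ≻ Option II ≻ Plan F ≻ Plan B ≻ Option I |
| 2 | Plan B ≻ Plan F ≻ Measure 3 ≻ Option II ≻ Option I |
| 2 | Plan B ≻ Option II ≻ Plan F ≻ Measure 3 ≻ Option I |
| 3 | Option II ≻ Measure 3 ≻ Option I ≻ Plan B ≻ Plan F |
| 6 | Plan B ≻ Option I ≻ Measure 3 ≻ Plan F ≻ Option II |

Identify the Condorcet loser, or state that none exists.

Pairwise majorities:
Option II vs Measure 3: Option II preferred on 2+3 = 5 ballots; Measure 3 wins 16–5.
Option II vs Plan F: Plan F wins 11–10.
Option II vs Plan B: 8 to 13, Plan B.
Option II vs Option I: Option II, 12–9.
Measure 3 vs Plan F: 14 to 7, Measure 3.
Measure 3 vs Plan B: Measure 3 is ranked higher on 5+3 = 8 ballots, Plan B on 13. Plan B wins 13–8.
Measure 3 vs Option I: Measure 3, 12–9.
Plan F vs Plan B: 5 for Plan F, 16 for Plan B — Plan B by 16–5.
Plan F vs Option I: 5+2+2 = 9 for Plan F, 12 for Option I — Option I by 12–9.
Plan B vs Option I: Plan B wins 15–6.
No option is winless: Option II beats Option I; Measure 3 beats Option II; Plan F beats Option II; Plan B beats Option II; Option I beats Plan F. There is no Condorcet loser.

none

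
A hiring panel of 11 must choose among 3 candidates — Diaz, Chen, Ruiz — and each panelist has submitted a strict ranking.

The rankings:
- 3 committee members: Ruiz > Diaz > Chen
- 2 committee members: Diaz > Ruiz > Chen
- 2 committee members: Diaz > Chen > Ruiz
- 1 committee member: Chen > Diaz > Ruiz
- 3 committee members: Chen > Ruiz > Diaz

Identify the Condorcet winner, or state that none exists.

Head-to-head results (11 committee members):
Diaz vs Chen: 7 to 4, Diaz.
Diaz vs Ruiz: 2+2+1 = 5 for Diaz, 6 for Ruiz — Ruiz by 6–5.
Chen vs Ruiz: Chen preferred on 2+1+3 = 6 ballots; Chen wins 6–5.
Every candidate loses at least once (Diaz loses to Ruiz; Chen loses to Diaz; Ruiz loses to Chen). The majority relation contains the cycle Diaz beats Chen beats Ruiz beats Diaz, so there is no Condorcet winner.

none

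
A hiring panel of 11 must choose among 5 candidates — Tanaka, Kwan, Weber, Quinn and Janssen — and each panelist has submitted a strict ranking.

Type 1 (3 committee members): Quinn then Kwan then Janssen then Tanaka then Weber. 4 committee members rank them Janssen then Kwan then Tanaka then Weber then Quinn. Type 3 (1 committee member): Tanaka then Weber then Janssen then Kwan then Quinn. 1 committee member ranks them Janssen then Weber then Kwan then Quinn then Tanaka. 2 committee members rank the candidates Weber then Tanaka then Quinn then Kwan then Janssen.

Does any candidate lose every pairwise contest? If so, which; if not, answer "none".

Quinn

Head-to-head results (11 committee members):
Tanaka vs Kwan: 1+2 = 3 for Tanaka, 8 for Kwan — Kwan by 8–3.
Tanaka vs Weber: Tanaka is ranked higher on 3+4+1 = 8 ballots, Weber on 3. Tanaka wins 8–3.
Tanaka vs Quinn: Tanaka is ranked higher on 4+1+2 = 7 ballots, Quinn on 4. Tanaka wins 7–4.
Tanaka vs Janssen: Janssen, 8–3.
Kwan vs Weber: Kwan, 7–4.
Kwan vs Quinn: Kwan, 6–5.
Kwan vs Janssen: Kwan is ranked higher on 3+2 = 5 ballots, Janssen on 6. Janssen wins 6–5.
Weber vs Quinn: Weber, 8–3.
Weber vs Janssen: Janssen wins 8–3.
Quinn vs Janssen: Janssen wins 6–5.
Only Quinn has no wins; Quinn is the Condorcet loser.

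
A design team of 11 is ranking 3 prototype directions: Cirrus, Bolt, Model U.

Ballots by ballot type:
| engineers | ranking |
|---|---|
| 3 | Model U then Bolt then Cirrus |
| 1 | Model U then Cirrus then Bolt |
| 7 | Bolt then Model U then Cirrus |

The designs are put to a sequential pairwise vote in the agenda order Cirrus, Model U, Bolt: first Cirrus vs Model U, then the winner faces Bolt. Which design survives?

Round 1: Cirrus vs Model U — 0–11, Model U advances.
Round 2: Model U vs Bolt — 4–7, Bolt advances.
The agenda winner is Bolt.

Bolt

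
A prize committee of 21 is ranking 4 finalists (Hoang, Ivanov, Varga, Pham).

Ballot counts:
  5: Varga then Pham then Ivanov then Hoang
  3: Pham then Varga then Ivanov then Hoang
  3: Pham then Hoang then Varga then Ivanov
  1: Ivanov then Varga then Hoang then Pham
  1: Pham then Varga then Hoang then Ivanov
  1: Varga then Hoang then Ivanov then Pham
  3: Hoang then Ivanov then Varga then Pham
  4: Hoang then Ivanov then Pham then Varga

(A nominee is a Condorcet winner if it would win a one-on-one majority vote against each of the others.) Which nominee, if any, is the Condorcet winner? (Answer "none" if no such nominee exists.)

Pham

Pairwise majorities:
Hoang vs Ivanov: 12 to 9, Hoang.
Hoang–Varga: Varga 11–10.
Hoang vs Pham: Pham wins 12–9.
Ivanov vs Varga: Ivanov is ranked higher on 1+3+4 = 8 ballots, Varga on 13. Varga wins 13–8.
Ivanov–Pham: Pham 12–9.
Varga vs Pham: 10 to 11, Pham.
Pham defeats every rival head-to-head and is the Condorcet winner.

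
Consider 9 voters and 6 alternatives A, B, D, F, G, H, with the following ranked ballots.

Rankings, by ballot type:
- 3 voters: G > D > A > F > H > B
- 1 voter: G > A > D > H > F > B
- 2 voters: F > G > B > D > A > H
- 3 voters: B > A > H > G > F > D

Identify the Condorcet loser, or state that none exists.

Head-to-head results (9 voters):
A vs B: 4 to 5, B.
A vs D: A preferred on 1+3 = 4 ballots; D wins 5–4.
A vs F: A wins 7–2.
A vs G: 3 to 6, G.
A vs H: A is ranked higher on 3+1+2+3 = 9 ballots, H on 0. A wins 9–0.
B vs D: 5 to 4, B.
B vs F: B is ranked higher on 3 ballots, F on 6. F wins 6–3.
B vs G: B preferred on 3 ballots; G wins 6–3.
B vs H: B, 5–4.
D vs F: D is ranked higher on 3+1 = 4 ballots, F on 5. F wins 5–4.
D vs G: D preferred on 0 ballots; G wins 9–0.
D vs H: D is ranked higher on 3+1+2 = 6 ballots, H on 3. D wins 6–3.
F vs G: F is ranked higher on 2 ballots, G on 7. G wins 7–2.
F vs H: F is ranked higher on 3+2 = 5 ballots, H on 4. F wins 5–4.
G vs H: 6 to 3, G.
H loses to every other alternative — it is the Condorcet loser.

H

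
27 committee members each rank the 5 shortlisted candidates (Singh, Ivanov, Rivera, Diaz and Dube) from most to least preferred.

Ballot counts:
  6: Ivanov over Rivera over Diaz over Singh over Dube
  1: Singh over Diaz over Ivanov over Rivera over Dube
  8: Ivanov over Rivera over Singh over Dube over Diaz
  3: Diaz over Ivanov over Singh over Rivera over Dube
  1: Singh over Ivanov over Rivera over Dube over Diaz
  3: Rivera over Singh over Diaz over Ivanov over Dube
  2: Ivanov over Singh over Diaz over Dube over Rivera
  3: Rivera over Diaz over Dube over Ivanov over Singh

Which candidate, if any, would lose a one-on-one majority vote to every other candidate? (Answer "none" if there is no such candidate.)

Head-to-head results (27 committee members):
Singh vs Ivanov: 5 to 22, Ivanov.
Singh vs Rivera: Rivera, 20–7.
Singh vs Diaz: Singh is ranked higher on 1+8+1+3+2 = 15 ballots, Diaz on 12. Singh wins 15–12.
Singh vs Dube: 24 for Singh, 3 for Dube — Singh by 24–3.
Ivanov vs Rivera: Ivanov, 21–6.
Ivanov vs Diaz: Ivanov, 17–10.
Ivanov vs Dube: Ivanov is ranked higher on 24 ballots, Dube on 3. Ivanov wins 24–3.
Rivera vs Diaz: Rivera preferred on 6+8+1+3+3 = 21 ballots; Rivera wins 21–6.
Rivera vs Dube: Rivera, 25–2.
Diaz–Dube: Diaz 18–9.
Dube loses to every other candidate — it is the Condorcet loser.

Dube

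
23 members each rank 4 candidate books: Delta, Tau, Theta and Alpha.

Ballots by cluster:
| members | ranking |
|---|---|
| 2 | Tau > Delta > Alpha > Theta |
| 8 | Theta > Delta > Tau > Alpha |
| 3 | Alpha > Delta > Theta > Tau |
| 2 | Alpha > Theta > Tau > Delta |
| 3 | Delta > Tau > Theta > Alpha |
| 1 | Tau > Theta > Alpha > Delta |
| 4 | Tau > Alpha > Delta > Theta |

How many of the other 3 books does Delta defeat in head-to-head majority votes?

3

Delta against each rival (23 members):
Delta–Tau: Delta 14–9.
Delta vs Theta: Delta is ranked higher on 2+3+3+4 = 12 ballots, Theta on 11. Delta wins 12–11.
Delta vs Alpha: 13 to 10, Delta.
Delta beats Tau, Theta, Alpha — 3 pairwise wins.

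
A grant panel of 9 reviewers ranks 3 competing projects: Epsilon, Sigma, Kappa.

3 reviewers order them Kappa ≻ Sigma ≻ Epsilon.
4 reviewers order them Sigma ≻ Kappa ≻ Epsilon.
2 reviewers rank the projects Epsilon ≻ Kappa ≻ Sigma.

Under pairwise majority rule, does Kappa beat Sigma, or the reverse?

Kappa

Ballots ranking Kappa above Sigma: 3 + 2 = 5.
Ballots ranking Sigma above Kappa: 9 − 5 = 4.
Kappa wins the head-to-head 5–4.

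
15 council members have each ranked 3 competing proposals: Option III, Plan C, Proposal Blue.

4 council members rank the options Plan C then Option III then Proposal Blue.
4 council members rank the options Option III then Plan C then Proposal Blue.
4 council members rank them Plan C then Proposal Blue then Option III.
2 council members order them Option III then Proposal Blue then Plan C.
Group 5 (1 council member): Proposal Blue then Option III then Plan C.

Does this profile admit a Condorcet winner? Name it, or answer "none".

Plan C

Head-to-head results (15 council members):
Option III–Plan C: Plan C 8–7.
Option III–Proposal Blue: Option III 10–5.
Plan C–Proposal Blue: Plan C 12–3.
Plan C defeats every rival head-to-head and is the Condorcet winner.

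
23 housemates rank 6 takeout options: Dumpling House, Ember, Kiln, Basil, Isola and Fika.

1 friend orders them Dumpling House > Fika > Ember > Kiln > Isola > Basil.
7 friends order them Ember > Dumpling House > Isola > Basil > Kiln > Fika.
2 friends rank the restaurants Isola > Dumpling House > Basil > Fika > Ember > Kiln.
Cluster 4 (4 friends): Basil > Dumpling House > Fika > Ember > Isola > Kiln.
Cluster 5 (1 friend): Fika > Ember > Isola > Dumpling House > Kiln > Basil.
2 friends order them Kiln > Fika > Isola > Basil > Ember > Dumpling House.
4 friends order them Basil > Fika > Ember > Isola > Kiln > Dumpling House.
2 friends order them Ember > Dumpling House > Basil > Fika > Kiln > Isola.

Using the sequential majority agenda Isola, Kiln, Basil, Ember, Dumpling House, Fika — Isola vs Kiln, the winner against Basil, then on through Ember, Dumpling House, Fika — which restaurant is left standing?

Round 1: Isola vs Kiln — 18–5, Isola advances.
Round 2: Isola vs Basil — 13–10, Isola advances.
Round 3: Isola vs Ember — 4–19, Ember advances.
Round 4: Ember vs Dumpling House — 16–7, Ember advances.
Round 5: Ember vs Fika — 9–14, Fika advances.
Fika survives the agenda.

Fika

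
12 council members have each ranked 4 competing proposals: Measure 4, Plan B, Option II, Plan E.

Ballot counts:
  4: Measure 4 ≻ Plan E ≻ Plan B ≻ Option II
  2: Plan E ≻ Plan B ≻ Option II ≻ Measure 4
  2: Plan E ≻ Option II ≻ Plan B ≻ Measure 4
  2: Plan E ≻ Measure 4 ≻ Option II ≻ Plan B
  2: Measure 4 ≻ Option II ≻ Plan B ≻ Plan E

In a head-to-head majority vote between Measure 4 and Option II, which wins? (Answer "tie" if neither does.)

Measure 4

Ballots ranking Measure 4 above Option II: 4 + 2 + 2 = 8.
Ballots ranking Option II above Measure 4: 12 − 8 = 4.
Measure 4 wins the head-to-head 8–4.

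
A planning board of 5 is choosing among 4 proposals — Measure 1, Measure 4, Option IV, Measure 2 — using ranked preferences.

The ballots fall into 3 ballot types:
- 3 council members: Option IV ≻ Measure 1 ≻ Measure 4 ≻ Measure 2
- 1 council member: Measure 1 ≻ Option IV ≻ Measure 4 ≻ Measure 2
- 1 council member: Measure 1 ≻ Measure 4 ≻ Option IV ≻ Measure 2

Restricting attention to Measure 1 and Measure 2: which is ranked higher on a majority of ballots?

Measure 1

Ballots ranking Measure 1 above Measure 2: 3 + 1 + 1 = 5.
Ballots ranking Measure 2 above Measure 1: 5 − 5 = 0.
Measure 1 wins the head-to-head 5–0.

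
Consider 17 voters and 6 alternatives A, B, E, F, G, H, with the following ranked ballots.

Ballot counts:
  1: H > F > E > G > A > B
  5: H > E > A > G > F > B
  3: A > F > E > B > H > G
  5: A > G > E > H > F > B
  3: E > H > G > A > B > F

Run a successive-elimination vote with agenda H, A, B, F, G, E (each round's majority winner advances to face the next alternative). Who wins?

Round 1: H vs A — 9–8, H advances.
Round 2: H vs B — 14–3, H advances.
Round 3: H vs F — 14–3, H advances.
Round 4: H vs G — 12–5, H advances.
Round 5: H vs E — 6–11, E advances.
E survives the agenda.

E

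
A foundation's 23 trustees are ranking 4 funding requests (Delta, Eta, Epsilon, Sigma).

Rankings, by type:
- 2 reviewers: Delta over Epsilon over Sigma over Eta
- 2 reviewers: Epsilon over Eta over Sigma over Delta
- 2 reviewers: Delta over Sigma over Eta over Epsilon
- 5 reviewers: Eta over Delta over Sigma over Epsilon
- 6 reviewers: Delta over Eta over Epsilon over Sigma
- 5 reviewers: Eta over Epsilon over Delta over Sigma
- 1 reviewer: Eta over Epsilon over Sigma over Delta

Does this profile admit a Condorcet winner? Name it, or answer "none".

Eta

Check each pair by majority over 23 ballots:
Delta vs Eta: Eta wins 13–10.
Delta–Epsilon: Delta 15–8.
Delta vs Sigma: Delta wins 20–3.
Eta vs Epsilon: Eta, 19–4.
Eta vs Sigma: Eta wins 19–4.
Epsilon vs Sigma: Epsilon wins 16–7.
Eta wins every pairwise contest, so Eta is the Condorcet winner.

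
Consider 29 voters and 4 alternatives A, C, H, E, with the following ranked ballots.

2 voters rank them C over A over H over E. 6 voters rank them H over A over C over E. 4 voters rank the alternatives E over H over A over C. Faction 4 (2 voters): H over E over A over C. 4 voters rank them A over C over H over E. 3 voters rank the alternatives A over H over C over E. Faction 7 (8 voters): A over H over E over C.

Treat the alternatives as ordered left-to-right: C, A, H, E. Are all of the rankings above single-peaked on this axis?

Axis positions: C=1, A=2, H=3, E=4.
Faction 1 (peak C at position 1): ranking walks positions 1-2-3-4, expanding outward from the peak — single-peaked.
Faction 2 (peak H at position 3): ranking walks positions 3-2-1-4, expanding outward from the peak — single-peaked.
Faction 3 (peak E at position 4): ranking walks positions 4-3-2-1, expanding outward from the peak — single-peaked.
Faction 4 (peak H at position 3): ranking walks positions 3-4-2-1, expanding outward from the peak — single-peaked.
Faction 5 (peak A at position 2): ranking walks positions 2-1-3-4, expanding outward from the peak — single-peaked.
Faction 6 (peak A at position 2): ranking walks positions 2-3-1-4, expanding outward from the peak — single-peaked.
Faction 7 (peak A at position 2): ranking walks positions 2-3-4-1, expanding outward from the peak — single-peaked.
Every ranking is single-peaked on this axis.

yes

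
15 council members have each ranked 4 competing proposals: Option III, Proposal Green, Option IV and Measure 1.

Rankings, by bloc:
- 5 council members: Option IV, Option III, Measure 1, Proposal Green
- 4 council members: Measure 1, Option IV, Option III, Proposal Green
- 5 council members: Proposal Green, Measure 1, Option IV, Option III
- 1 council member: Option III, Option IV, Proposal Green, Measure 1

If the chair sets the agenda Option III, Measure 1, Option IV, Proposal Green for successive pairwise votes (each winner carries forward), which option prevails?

Measure 1

Round 1: Option III vs Measure 1 — 6–9, Measure 1 advances.
Round 2: Measure 1 vs Option IV — 9–6, Measure 1 advances.
Round 3: Measure 1 vs Proposal Green — 9–6, Measure 1 advances.
The agenda winner is Measure 1.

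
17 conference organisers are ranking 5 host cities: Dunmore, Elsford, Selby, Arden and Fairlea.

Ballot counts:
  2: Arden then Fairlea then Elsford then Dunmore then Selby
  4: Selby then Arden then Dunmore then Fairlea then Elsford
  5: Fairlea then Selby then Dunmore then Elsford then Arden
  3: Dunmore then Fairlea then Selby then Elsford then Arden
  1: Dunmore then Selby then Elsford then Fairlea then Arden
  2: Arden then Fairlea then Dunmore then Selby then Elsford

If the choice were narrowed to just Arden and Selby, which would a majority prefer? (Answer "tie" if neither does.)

Ballots ranking Arden above Selby: 2 + 2 = 4.
Ballots ranking Selby above Arden: 17 − 4 = 13.
Selby wins the head-to-head 13–4.

Selby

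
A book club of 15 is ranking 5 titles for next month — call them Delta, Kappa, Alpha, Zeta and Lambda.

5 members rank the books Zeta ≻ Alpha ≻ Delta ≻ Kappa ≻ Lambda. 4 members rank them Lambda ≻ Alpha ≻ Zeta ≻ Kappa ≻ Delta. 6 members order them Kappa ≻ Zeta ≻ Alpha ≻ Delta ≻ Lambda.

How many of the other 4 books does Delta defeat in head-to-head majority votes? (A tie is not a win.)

1

Delta against each rival (15 members):
Delta–Kappa: Kappa 10–5.
Delta vs Alpha: 0 for Delta, 15 for Alpha — Alpha by 15–0.
Delta vs Zeta: Zeta wins 15–0.
Delta vs Lambda: 11 to 4, Delta.
Delta beats Lambda; loses to Kappa, Alpha, Zeta — 1 pairwise win.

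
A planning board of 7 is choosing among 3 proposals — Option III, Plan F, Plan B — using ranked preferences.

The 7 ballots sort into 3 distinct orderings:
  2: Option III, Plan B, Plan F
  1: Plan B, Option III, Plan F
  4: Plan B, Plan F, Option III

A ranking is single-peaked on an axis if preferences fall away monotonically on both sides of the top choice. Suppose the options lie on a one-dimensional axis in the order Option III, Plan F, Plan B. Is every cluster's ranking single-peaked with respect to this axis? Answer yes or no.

no

Axis positions: Option III=1, Plan F=2, Plan B=3.
Cluster 1: ranking walks positions 1-3-2; Plan B is ranked above Plan F even though Plan F lies between Plan B and the peak Option III on the axis — preferences dip and rise again. Not single-peaked.
Cluster 2: ranking walks positions 3-1-2; Option III is ranked above Plan F even though Plan F lies between Option III and the peak Plan B on the axis — preferences dip and rise again. Not single-peaked.
Cluster 3 (peak Plan B at position 3): ranking walks positions 3-2-1, expanding outward from the peak — single-peaked.
Cluster 1 violates single-peakedness, so the profile is not single-peaked on this axis.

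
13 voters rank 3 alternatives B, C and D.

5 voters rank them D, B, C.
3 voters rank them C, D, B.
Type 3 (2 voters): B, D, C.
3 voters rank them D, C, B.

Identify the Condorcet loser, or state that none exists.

C

Pairwise majorities:
B vs C: 5+2 = 7 for B, 6 for C — B by 7–6.
B–D: D 11–2.
C vs D: D wins 10–3.
C is beaten in every head-to-head and is the Condorcet loser.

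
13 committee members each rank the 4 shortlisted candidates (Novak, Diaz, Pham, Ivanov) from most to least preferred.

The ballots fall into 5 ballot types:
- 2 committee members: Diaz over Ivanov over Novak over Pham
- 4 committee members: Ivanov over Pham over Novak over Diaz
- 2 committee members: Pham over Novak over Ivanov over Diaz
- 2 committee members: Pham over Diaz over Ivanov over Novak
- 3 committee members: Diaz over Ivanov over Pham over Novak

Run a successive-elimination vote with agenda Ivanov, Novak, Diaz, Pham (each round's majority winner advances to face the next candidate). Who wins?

Pham

Round 1: Ivanov vs Novak — 11–2, Ivanov advances.
Round 2: Ivanov vs Diaz — 6–7, Diaz advances.
Round 3: Diaz vs Pham — 5–8, Pham advances.
The agenda winner is Pham.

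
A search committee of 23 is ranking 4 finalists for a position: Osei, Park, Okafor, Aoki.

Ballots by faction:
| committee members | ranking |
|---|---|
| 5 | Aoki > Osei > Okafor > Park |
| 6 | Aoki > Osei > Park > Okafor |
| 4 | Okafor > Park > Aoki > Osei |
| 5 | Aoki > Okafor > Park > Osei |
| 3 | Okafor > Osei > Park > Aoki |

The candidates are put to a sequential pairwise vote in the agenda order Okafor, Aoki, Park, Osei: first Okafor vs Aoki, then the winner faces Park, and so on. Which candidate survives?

Round 1: Okafor vs Aoki — 7–16, Aoki advances.
Round 2: Aoki vs Park — 16–7, Aoki advances.
Round 3: Aoki vs Osei — 20–3, Aoki advances.
Aoki survives the agenda.

Aoki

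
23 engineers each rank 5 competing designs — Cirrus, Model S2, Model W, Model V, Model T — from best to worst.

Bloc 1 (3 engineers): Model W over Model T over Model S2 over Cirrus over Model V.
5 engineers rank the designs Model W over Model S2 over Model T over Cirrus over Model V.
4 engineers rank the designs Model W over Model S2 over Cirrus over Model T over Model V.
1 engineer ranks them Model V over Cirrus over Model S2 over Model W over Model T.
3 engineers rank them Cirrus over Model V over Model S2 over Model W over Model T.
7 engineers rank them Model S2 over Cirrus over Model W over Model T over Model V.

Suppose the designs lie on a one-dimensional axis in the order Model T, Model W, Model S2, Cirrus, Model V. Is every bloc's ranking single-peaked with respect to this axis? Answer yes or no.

Axis positions: Model T=1, Model W=2, Model S2=3, Cirrus=4, Model V=5.
Bloc 1 (peak Model W at position 2): ranking walks positions 2-1-3-4-5, expanding outward from the peak — single-peaked.
Bloc 2 (peak Model W at position 2): ranking walks positions 2-3-1-4-5, expanding outward from the peak — single-peaked.
Bloc 3 (peak Model W at position 2): ranking walks positions 2-3-4-1-5, expanding outward from the peak — single-peaked.
Bloc 4 (peak Model V at position 5): ranking walks positions 5-4-3-2-1, expanding outward from the peak — single-peaked.
Bloc 5 (peak Cirrus at position 4): ranking walks positions 4-5-3-2-1, expanding outward from the peak — single-peaked.
Bloc 6 (peak Model S2 at position 3): ranking walks positions 3-4-2-1-5, expanding outward from the peak — single-peaked.
Every ranking is single-peaked on this axis.

yes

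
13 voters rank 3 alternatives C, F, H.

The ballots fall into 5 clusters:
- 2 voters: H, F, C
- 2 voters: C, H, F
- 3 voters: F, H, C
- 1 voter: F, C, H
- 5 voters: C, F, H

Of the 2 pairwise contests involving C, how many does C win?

C against each rival (13 voters):
C vs F: C, 7–6.
C vs H: 2+1+5 = 8 for C, 5 for H — C by 8–5.
C beats F, H — 2 pairwise wins.

2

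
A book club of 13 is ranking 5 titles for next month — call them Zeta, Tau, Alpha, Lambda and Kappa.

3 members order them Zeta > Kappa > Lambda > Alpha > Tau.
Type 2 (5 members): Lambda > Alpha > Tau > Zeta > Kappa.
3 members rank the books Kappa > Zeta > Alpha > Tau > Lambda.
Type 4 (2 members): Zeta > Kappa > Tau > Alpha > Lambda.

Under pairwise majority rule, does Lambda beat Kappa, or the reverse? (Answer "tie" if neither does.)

Kappa

Ballots ranking Lambda above Kappa: 5.
Ballots ranking Kappa above Lambda: 13 − 5 = 8.
Kappa wins the head-to-head 8–5.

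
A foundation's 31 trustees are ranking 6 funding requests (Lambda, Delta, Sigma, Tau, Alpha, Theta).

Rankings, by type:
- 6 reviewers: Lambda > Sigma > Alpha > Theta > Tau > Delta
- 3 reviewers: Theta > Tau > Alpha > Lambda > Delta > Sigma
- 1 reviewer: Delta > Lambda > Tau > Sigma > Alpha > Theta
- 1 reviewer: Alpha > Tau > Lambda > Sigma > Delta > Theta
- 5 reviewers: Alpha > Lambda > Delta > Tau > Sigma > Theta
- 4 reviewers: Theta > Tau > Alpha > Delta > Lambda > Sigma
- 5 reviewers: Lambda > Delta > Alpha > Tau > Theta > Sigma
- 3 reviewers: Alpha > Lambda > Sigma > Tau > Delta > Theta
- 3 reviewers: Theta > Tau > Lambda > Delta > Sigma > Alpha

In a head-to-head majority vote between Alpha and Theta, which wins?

Alpha

Ballots ranking Alpha above Theta: 6 + 1 + 1 + 5 + 5 + 3 = 21.
Ballots ranking Theta above Alpha: 31 − 21 = 10.
Alpha wins the head-to-head 21–10.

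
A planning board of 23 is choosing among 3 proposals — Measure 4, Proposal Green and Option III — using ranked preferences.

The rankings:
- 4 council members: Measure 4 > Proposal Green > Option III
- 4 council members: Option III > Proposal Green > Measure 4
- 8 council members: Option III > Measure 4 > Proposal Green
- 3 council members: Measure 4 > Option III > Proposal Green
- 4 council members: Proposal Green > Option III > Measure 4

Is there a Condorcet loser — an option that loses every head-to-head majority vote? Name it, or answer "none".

Pairwise majorities:
Measure 4 vs Proposal Green: Measure 4 preferred on 4+8+3 = 15 ballots; Measure 4 wins 15–8.
Measure 4 vs Option III: Option III, 16–7.
Proposal Green vs Option III: Option III, 15–8.
Only Proposal Green has no wins; Proposal Green is the Condorcet loser.

Proposal Green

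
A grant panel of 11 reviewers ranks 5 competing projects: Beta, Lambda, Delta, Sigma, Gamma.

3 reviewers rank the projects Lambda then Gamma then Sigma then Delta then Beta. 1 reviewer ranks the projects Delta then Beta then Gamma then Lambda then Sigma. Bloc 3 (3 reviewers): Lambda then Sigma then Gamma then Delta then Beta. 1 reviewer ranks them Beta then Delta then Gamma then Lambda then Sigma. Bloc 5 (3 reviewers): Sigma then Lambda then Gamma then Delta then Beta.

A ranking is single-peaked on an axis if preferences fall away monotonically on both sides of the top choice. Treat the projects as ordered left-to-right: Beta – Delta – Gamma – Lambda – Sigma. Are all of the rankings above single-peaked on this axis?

Axis positions: Beta=1, Delta=2, Gamma=3, Lambda=4, Sigma=5.
Bloc 1 (peak Lambda at position 4): ranking walks positions 4-3-5-2-1, expanding outward from the peak — single-peaked.
Bloc 2 (peak Delta at position 2): ranking walks positions 2-1-3-4-5, expanding outward from the peak — single-peaked.
Bloc 3 (peak Lambda at position 4): ranking walks positions 4-5-3-2-1, expanding outward from the peak — single-peaked.
Bloc 4 (peak Beta at position 1): ranking walks positions 1-2-3-4-5, expanding outward from the peak — single-peaked.
Bloc 5 (peak Sigma at position 5): ranking walks positions 5-4-3-2-1, expanding outward from the peak — single-peaked.
Every ranking is single-peaked on this axis.

yes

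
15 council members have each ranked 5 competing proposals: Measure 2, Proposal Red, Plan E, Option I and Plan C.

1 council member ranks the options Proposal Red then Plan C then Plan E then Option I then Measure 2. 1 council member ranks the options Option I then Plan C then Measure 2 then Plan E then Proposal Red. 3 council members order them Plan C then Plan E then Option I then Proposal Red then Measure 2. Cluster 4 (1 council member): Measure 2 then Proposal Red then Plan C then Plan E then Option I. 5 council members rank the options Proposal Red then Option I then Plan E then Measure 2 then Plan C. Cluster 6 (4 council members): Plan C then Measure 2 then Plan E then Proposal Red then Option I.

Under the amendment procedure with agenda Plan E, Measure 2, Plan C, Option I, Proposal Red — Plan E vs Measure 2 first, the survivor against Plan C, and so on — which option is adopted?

Round 1: Plan E vs Measure 2 — 9–6, Plan E advances.
Round 2: Plan E vs Plan C — 5–10, Plan C advances.
Round 3: Plan C vs Option I — 9–6, Plan C advances.
Round 4: Plan C vs Proposal Red — 8–7, Plan C advances.
The agenda winner is Plan C.

Plan C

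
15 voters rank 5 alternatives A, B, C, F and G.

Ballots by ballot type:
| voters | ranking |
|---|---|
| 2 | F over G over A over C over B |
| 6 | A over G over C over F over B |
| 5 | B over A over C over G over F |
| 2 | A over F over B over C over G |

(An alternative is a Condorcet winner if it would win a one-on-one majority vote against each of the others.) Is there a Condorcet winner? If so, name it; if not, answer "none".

A

Head-to-head results (15 voters):
A vs B: 2+6+2 = 10 for A, 5 for B — A by 10–5.
A vs C: A, 15–0.
A–F: A 13–2.
A vs G: A preferred on 6+5+2 = 13 ballots; A wins 13–2.
B vs C: B is ranked higher on 5+2 = 7 ballots, C on 8. C wins 8–7.
B vs F: F, 10–5.
B vs G: 7 to 8, G.
C vs F: C preferred on 6+5 = 11 ballots; C wins 11–4.
C vs G: G wins 8–7.
F vs G: G wins 11–4.
Only A has no losses; A is the Condorcet winner.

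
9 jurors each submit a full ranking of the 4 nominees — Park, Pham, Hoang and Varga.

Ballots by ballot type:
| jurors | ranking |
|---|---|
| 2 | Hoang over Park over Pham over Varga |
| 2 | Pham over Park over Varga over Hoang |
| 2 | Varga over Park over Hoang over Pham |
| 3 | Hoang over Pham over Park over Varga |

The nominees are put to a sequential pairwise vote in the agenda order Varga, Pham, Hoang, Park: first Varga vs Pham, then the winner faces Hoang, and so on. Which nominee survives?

Round 1: Varga vs Pham — 2–7, Pham advances.
Round 2: Pham vs Hoang — 2–7, Hoang advances.
Round 3: Hoang vs Park — 5–4, Hoang advances.
The agenda winner is Hoang.

Hoang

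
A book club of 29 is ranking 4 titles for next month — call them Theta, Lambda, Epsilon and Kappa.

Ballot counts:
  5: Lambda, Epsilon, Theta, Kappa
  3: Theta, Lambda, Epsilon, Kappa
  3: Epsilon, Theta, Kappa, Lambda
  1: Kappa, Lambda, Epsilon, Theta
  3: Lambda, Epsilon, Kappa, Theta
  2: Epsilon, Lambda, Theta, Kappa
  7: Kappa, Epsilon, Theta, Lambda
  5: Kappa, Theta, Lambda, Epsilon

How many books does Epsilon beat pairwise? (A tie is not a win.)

Epsilon against each rival (29 members):
Epsilon–Theta: Epsilon 21–8.
Epsilon vs Lambda: Epsilon preferred on 3+2+7 = 12 ballots; Lambda wins 17–12.
Epsilon vs Kappa: 5+3+3+3+2 = 16 for Epsilon, 13 for Kappa — Epsilon by 16–13.
Epsilon beats Theta, Kappa; loses to Lambda — 2 pairwise wins.

2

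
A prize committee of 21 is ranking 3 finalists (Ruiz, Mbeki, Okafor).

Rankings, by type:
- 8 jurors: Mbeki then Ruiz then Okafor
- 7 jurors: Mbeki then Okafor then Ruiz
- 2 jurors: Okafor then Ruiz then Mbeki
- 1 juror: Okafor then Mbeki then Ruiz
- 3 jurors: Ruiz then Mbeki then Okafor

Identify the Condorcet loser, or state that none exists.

Head-to-head results (21 jurors):
Ruiz vs Mbeki: Mbeki wins 16–5.
Ruiz vs Okafor: 8+3 = 11 for Ruiz, 10 for Okafor — Ruiz by 11–10.
Mbeki–Okafor: Mbeki 18–3.
Okafor loses to every other nominee — it is the Condorcet loser.

Okafor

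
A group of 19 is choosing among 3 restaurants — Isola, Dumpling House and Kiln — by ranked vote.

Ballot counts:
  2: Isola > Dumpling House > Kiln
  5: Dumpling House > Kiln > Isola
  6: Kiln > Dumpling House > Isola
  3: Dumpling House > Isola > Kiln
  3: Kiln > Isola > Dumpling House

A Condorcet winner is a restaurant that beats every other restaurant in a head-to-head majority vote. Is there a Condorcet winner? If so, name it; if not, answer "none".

Dumpling House

Pairwise majorities:
Isola vs Dumpling House: Dumpling House wins 14–5.
Isola vs Kiln: Kiln, 14–5.
Dumpling House vs Kiln: Dumpling House wins 10–9.
Dumpling House wins every pairwise contest, so Dumpling House is the Condorcet winner.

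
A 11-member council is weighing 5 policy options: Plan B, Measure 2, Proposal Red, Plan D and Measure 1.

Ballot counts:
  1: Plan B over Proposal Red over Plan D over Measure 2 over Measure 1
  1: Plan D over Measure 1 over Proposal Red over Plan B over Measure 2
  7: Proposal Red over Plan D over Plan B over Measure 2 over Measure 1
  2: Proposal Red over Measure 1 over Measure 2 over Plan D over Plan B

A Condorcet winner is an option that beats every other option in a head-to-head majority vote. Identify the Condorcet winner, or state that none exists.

Proposal Red

Check each pair by majority over 11 ballots:
Plan B vs Measure 2: 9 to 2, Plan B.
Plan B vs Proposal Red: 1 for Plan B, 10 for Proposal Red — Proposal Red by 10–1.
Plan B vs Plan D: 1 for Plan B, 10 for Plan D — Plan D by 10–1.
Plan B vs Measure 1: Plan B preferred on 1+7 = 8 ballots; Plan B wins 8–3.
Measure 2 vs Proposal Red: 0 to 11, Proposal Red.
Measure 2 vs Plan D: Measure 2 is ranked higher on 2 ballots, Plan D on 9. Plan D wins 9–2.
Measure 2 vs Measure 1: Measure 2 preferred on 1+7 = 8 ballots; Measure 2 wins 8–3.
Proposal Red vs Plan D: 1+7+2 = 10 for Proposal Red, 1 for Plan D — Proposal Red by 10–1.
Proposal Red vs Measure 1: Proposal Red preferred on 1+7+2 = 10 ballots; Proposal Red wins 10–1.
Plan D vs Measure 1: Plan D preferred on 1+1+7 = 9 ballots; Plan D wins 9–2.
Proposal Red wins every pairwise contest, so Proposal Red is the Condorcet winner.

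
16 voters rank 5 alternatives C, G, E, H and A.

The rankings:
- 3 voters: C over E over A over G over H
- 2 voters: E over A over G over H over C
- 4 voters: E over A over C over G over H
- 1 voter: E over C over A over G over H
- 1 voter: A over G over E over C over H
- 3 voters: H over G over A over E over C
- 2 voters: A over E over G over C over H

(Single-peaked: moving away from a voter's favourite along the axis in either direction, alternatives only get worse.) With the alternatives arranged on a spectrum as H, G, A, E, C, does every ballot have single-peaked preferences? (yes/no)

yes

Axis positions: H=1, G=2, A=3, E=4, C=5.
Ballot type 1 (peak C at position 5): ranking walks positions 5-4-3-2-1, expanding outward from the peak — single-peaked.
Ballot type 2 (peak E at position 4): ranking walks positions 4-3-2-1-5, expanding outward from the peak — single-peaked.
Ballot type 3 (peak E at position 4): ranking walks positions 4-3-5-2-1, expanding outward from the peak — single-peaked.
Ballot type 4 (peak E at position 4): ranking walks positions 4-5-3-2-1, expanding outward from the peak — single-peaked.
Ballot type 5 (peak A at position 3): ranking walks positions 3-2-4-5-1, expanding outward from the peak — single-peaked.
Ballot type 6 (peak H at position 1): ranking walks positions 1-2-3-4-5, expanding outward from the peak — single-peaked.
Ballot type 7 (peak A at position 3): ranking walks positions 3-4-2-5-1, expanding outward from the peak — single-peaked.
Every ranking is single-peaked on this axis.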